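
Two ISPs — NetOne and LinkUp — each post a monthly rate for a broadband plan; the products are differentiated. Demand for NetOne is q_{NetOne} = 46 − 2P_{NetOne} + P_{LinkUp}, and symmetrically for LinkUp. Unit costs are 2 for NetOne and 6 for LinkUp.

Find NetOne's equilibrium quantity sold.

NetOne's profit: π = (P_{NetOne} − 2)(46 − 2P_{NetOne} + P_{LinkUp}).
∂π/∂P_{NetOne} = 50 − 4P_{NetOne} + P_{LinkUp} = 0 ⇒ P_{NetOne} = 12.5 + 0.25P_{LinkUp}.
Similarly P_{LinkUp} = 14.5 + 0.25P_{NetOne}.
Substituting the second reaction function into the first: P_{NetOne} = 12.5 + 0.25(14.5 + 0.25P_{NetOne}), which gives 0.9375P_{NetOne} = 16.125 ⇒ P_{NetOne} = 17.2.
Then P_{LinkUp} = 14.5 + 0.25·17.2 = 18.8.
q_{NetOne} = 46 − 2·17.2 + 18.8 = 30.4.

30.4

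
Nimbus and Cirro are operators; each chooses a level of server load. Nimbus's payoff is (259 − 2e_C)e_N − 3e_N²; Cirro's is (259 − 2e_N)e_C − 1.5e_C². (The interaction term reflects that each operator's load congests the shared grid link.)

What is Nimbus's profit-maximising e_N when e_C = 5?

41.5

Expanding Nimbus's payoff: 259e_N − 2e_Ce_N − 3e_N².
∂π/∂e_N = 259 − 2e_C − 6e_N = 0, so e_N = 259/6 − (1/3)e_C.
At e_C = 5: e_N = 259/6 − (1/3)·5 = 41.5.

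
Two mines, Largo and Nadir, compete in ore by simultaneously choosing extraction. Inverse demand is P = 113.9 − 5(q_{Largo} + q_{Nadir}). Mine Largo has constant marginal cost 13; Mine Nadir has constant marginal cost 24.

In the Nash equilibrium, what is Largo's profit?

278.258

Mine Largo's profit: π = q_{Largo}(113.9 − 5(q_{Largo} + q_{Nadir})) − 13q_{Largo}.
∂π/∂q_{Largo} = 100.9 − 10q_{Largo} − 5q_{Nadir} = 0, so q_{Largo} = 10.09 − 0.5q_{Nadir}.
By the same steps for Nadir: q_{Nadir} = 8.99 − 0.5q_{Largo}.
Substituting the second reaction function into the first: q_{Largo} = 10.09 − 0.5(8.99 − 0.5q_{Largo}), which gives 0.75q_{Largo} = 5.595 ⇒ q_{Largo} = 7.46.
Then q_{Nadir} = 8.99 − 0.5·7.46 = 5.26.
Price P = 113.9 − 5·12.72 = 50.3.
Largo's profit: (50.3 − 13)·7.46 = 278.258.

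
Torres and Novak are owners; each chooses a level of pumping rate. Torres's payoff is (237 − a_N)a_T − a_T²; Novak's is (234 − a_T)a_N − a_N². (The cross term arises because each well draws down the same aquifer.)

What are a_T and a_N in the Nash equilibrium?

Expanding Torres's payoff: 237a_T − a_Na_T − a_T².
∂π/∂a_T = 237 − a_N − 2a_T = 0, so a_T = 118.5 − 0.5a_N.
Likewise for Novak: a_N = 117 − 0.5a_T.
Substituting the second reaction function into the first: a_T = 118.5 − 0.5(117 − 0.5a_T), which gives 0.75a_T = 60 ⇒ a_T = 80.
Then a_N = 117 − 0.5·80 = 77.

80, 77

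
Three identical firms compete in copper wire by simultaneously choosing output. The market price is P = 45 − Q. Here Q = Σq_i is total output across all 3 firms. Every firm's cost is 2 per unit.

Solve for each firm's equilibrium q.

A representative firm's profit is π_i = q_i(45 − Q) − 2q_i, with Q = q_i + Σ_{j≠i} q_j.
First-order condition: 43 − 2q_i − Σ_{j≠i} q_j = 0.
With identical firms, set every q_j = q: then 43 − 2q − 2q = 0, i.e. q = 43/4 = 10.75.

10.75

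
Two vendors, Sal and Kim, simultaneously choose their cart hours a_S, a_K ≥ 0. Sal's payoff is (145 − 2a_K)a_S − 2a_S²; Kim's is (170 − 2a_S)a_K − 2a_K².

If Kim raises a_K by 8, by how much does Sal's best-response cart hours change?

Expanding Sal's payoff: 145a_S − 2a_Ka_S − 2a_S².
∂π/∂a_S = 145 − 2a_K − 4a_S = 0, so a_S = 36.25 − 0.5a_K.
The reaction-function slope is −0.5, so an 8-unit rise in a_K moves a_S by −0.5 × 8 = −4. Sal's best response falls — the actions are strategic substitutes.

-4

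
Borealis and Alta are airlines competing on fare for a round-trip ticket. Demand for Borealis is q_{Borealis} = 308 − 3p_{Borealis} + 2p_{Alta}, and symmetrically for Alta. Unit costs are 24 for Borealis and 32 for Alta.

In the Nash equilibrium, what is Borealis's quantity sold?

Borealis's profit: π = (p_{Borealis} − 24)(308 − 3p_{Borealis} + 2p_{Alta}).
∂π/∂p_{Borealis} = 380 − 6p_{Borealis} + 2p_{Alta} = 0 ⇒ p_{Borealis} = 190/3 + (1/3)p_{Alta}.
Similarly p_{Alta} = 202/3 + (1/3)p_{Borealis}.
Solving the two reaction functions simultaneously: (1 − (1/3)(1/3))p_{Borealis} = 190/3 + (1/3)·(202/3), so (8/9)p_{Borealis} = 772/9 and p_{Borealis} = 96.5.
Then p_{Alta} = 202/3 + (1/3)·96.5 = 99.5.
q_{Borealis} = 308 − 3·96.5 + 2·99.5 = 217.5.

217.5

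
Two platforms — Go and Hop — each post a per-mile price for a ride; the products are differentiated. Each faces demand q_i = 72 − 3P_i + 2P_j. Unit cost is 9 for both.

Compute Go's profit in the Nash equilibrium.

744.1875

Go's profit: π = (P_{Go} − 9)(72 − 3P_{Go} + 2P_{Hop}).
∂π/∂P_{Go} = 99 − 6P_{Go} + 2P_{Hop} = 0 ⇒ P_{Go} = 16.5 + (1/3)P_{Hop}.
Setting P_{Go} = P_{Hop} in the reaction function: P_{Go} = 16.5 + (1/3)P_{Go}, so P_{Go} = 16.5 / (2/3) = 24.75.
q_{Go} = 72 − 3·24.75 + 2·24.75 = 47.25.
Profit = (24.75 − 9)·47.25 = 744.1875.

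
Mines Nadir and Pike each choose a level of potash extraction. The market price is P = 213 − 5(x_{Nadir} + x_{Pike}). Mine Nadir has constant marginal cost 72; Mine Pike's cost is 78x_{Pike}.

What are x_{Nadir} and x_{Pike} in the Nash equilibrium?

9.8, 8.6

Mine Nadir's profit: π = x_{Nadir}(213 − 5(x_{Nadir} + x_{Pike})) − 72x_{Nadir}.
∂π/∂x_{Nadir} = 141 − 10x_{Nadir} − 5x_{Pike} = 0, so x_{Nadir} = 14.1 − 0.5x_{Pike}.
By the same steps for Pike: x_{Pike} = 13.5 − 0.5x_{Nadir}.
Substituting the second reaction function into the first: x_{Nadir} = 14.1 − 0.5(13.5 − 0.5x_{Nadir}), which gives 0.75x_{Nadir} = 7.35 ⇒ x_{Nadir} = 9.8.
Then x_{Pike} = 13.5 − 0.5·9.8 = 8.6.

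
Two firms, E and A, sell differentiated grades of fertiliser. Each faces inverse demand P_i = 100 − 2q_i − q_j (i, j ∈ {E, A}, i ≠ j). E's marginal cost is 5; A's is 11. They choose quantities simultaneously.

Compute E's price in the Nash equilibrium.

Firm E's profit: π = q_E(100 − 2q_E − q_A) − 5q_E.
∂π/∂q_E = 95 − 4q_E − q_A = 0 ⇒ q_E = 23.75 − 0.25q_A.
Similarly q_A = 22.25 − 0.25q_E.
Plugging q_A into E's best response: q_E = 23.75 − 0.25(22.25 − 0.25q_E) ⇒ 0.9375q_E = 18.1875, so q_E = 19.4.
Then q_A = 22.25 − 0.25·19.4 = 17.4.
P_E = 100 − 2·19.4 − 17.4 = 43.8.

43.8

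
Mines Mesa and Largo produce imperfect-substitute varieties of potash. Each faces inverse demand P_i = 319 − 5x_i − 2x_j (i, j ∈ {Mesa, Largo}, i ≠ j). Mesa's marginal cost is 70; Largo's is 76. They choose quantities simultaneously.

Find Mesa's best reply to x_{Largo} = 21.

Mine Mesa's profit: π = x_{Mesa}(319 − 5x_{Mesa} − 2x_{Largo}) − 70x_{Mesa}.
∂π/∂x_{Mesa} = 249 − 10x_{Mesa} − 2x_{Largo} = 0 ⇒ x_{Mesa} = 24.9 − 0.2x_{Largo}.
At x_{Largo} = 21: x_{Mesa} = 24.9 − 0.2·21 = 20.7.

20.7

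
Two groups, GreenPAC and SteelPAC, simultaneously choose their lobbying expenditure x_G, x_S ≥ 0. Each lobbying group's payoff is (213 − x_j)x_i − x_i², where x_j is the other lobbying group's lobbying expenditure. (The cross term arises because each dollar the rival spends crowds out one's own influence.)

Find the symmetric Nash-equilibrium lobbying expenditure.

71

GreenPAC's payoff is (213 − x_S)x_G − x_G².
∂π/∂x_G = 213 − x_S − 2x_G = 0, so x_G = 106.5 − 0.5x_S.
The game is symmetric, so in equilibrium x_S = x_G: the reaction function gives 1.5x_G = 106.5, hence x_G = 71.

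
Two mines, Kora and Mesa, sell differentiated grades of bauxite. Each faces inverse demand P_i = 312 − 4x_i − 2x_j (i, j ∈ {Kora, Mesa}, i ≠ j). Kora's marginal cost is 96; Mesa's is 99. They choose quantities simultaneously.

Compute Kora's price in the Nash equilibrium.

182.8

Mine Kora's profit: π = x_{Kora}(312 − 4x_{Kora} − 2x_{Mesa}) − 96x_{Kora}.
∂π/∂x_{Kora} = 216 − 8x_{Kora} − 2x_{Mesa} = 0 ⇒ x_{Kora} = 27 − 0.25x_{Mesa}.
Similarly x_{Mesa} = 26.625 − 0.25x_{Kora}.
Solving the two reaction functions simultaneously: (1 − (−0.25)(−0.25))x_{Kora} = 27 − 0.25·26.625, so 0.9375x_{Kora} = 651/32 and x_{Kora} = 21.7.
Then x_{Mesa} = 26.625 − 0.25·21.7 = 21.2.
P_{Kora} = 312 − 4·21.7 − 2·21.2 = 182.8.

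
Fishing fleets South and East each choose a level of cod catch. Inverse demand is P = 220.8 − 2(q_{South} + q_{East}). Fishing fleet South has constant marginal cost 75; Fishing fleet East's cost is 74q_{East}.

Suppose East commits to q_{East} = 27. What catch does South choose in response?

Fishing fleet South's profit: π = q_{South}(220.8 − 2(q_{South} + q_{East})) − 75q_{South}.
∂π/∂q_{South} = 145.8 − 4q_{South} − 2q_{East} = 0, so q_{South} = 36.45 − 0.5q_{East}.
At q_{East} = 27: q_{South} = 36.45 − 0.5·27 = 22.95.

22.95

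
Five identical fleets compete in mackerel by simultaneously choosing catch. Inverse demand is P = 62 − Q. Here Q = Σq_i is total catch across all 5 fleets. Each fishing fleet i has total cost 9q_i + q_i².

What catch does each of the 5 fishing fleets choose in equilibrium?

A representative fishing fleet's profit is π_i = q_i(62 − Q) − 9q_i − q_i², with Q = q_i + Σ_{j≠i} q_j.
First-order condition: 53 − 4q_i − Σ_{j≠i} q_j = 0.
In a symmetric equilibrium every fishing fleet chooses the same q, so Σ_{j≠i} q_j = 4q. The condition becomes 53 − 8q = 0, giving q = 53/8 = 6.625.

6.625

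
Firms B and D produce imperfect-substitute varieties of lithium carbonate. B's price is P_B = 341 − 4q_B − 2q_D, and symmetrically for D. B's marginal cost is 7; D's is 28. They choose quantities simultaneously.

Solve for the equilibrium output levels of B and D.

34.1, 30.6

Firm B's profit: π = q_B(341 − 4q_B − 2q_D) − 7q_B.
∂π/∂q_B = 334 − 8q_B − 2q_D = 0 ⇒ q_B = 41.75 − 0.25q_D.
Similarly q_D = 39.125 − 0.25q_B.
Substituting the second reaction function into the first: q_B = 41.75 − 0.25(39.125 − 0.25q_B), which gives 0.9375q_B = 1023/32 ⇒ q_B = 34.1.
Then q_D = 39.125 − 0.25·34.1 = 30.6.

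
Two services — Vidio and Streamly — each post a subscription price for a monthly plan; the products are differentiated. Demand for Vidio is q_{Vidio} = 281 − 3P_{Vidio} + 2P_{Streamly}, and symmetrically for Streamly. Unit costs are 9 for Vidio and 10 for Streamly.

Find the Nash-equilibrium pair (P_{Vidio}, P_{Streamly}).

77.1875, 77.5625

Vidio's profit: π = (P_{Vidio} − 9)(281 − 3P_{Vidio} + 2P_{Streamly}).
∂π/∂P_{Vidio} = 308 − 6P_{Vidio} + 2P_{Streamly} = 0 ⇒ P_{Vidio} = 154/3 + (1/3)P_{Streamly}.
Similarly P_{Streamly} = 311/6 + (1/3)P_{Vidio}.
Plugging P_{Streamly} into Vidio's best response: P_{Vidio} = 154/3 + (1/3)(311/6 + (1/3)P_{Vidio}) ⇒ (8/9)P_{Vidio} = 1235/18, so P_{Vidio} = 77.1875.
Then P_{Streamly} = 311/6 + (1/3)·77.1875 = 77.5625.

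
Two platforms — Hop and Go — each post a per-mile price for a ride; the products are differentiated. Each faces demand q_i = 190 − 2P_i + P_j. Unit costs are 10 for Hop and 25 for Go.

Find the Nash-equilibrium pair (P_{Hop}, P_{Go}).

Hop's profit: π = (P_{Hop} − 10)(190 − 2P_{Hop} + P_{Go}).
∂π/∂P_{Hop} = 210 − 4P_{Hop} + P_{Go} = 0 ⇒ P_{Hop} = 52.5 + 0.25P_{Go}.
Similarly P_{Go} = 60 + 0.25P_{Hop}.
Substituting the second reaction function into the first: P_{Hop} = 52.5 + 0.25(60 + 0.25P_{Hop}), which gives 0.9375P_{Hop} = 67.5 ⇒ P_{Hop} = 72.
Then P_{Go} = 60 + 0.25·72 = 78.

72, 78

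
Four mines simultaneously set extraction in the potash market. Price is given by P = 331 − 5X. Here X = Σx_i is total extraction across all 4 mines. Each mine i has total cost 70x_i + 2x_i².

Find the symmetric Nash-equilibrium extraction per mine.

A representative mine's profit is π_i = x_i(331 − 5X) − 70x_i − 2x_i², with X = x_i + Σ_{j≠i} x_j.
First-order condition: 261 − 14x_i − 5Σ_{j≠i} x_j = 0.
In a symmetric equilibrium every mine chooses the same x, so Σ_{j≠i} x_j = 3x. The condition becomes 261 − 29x = 0, giving x = 261/29 = 9.

9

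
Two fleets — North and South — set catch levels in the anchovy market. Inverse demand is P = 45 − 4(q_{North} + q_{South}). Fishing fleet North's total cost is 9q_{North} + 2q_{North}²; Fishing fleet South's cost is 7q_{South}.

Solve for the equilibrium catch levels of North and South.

1.7, 3.9

Fishing fleet North's profit: π = q_{North}(45 − 4(q_{North} + q_{South})) − 9q_{North} − 2q_{North}².
∂π/∂q_{North} = 36 − 12q_{North} − 4q_{South} = 0, so q_{North} = 3 − (1/3)q_{South}.
For South: ∂π/∂q_{South} = 38 − 8q_{South} − 4q_{North} = 0 ⇒ q_{South} = 4.75 − 0.5q_{North}.
Substituting the second reaction function into the first: q_{North} = 3 − (1/3)(4.75 − 0.5q_{North}), which gives (5/6)q_{North} = 17/12 ⇒ q_{North} = 1.7.
Then q_{South} = 4.75 − 0.5·1.7 = 3.9.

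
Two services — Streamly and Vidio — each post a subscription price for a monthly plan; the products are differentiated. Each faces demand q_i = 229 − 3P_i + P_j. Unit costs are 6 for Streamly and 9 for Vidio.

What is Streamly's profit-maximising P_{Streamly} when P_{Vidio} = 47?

49

Streamly's profit: π = (P_{Streamly} − 6)(229 − 3P_{Streamly} + P_{Vidio}).
∂π/∂P_{Streamly} = 247 − 6P_{Streamly} + P_{Vidio} = 0 ⇒ P_{Streamly} = 247/6 + (1/6)P_{Vidio}.
At P_{Vidio} = 47: P_{Streamly} = 247/6 + (1/6)·47 = 49.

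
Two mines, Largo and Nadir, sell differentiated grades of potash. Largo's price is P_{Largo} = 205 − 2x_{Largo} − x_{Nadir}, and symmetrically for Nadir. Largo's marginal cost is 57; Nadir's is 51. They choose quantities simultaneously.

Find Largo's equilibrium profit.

1705.28

Mine Largo's profit: π = x_{Largo}(205 − 2x_{Largo} − x_{Nadir}) − 57x_{Largo}.
∂π/∂x_{Largo} = 148 − 4x_{Largo} − x_{Nadir} = 0 ⇒ x_{Largo} = 37 − 0.25x_{Nadir}.
Similarly x_{Nadir} = 38.5 − 0.25x_{Largo}.
Substituting the second reaction function into the first: x_{Largo} = 37 − 0.25(38.5 − 0.25x_{Largo}), which gives 0.9375x_{Largo} = 27.375 ⇒ x_{Largo} = 29.2.
Then x_{Nadir} = 38.5 − 0.25·29.2 = 31.2.
P_{Largo} = 205 − 2·29.2 − 31.2 = 115.4.
Profit = (115.4 − 57)·29.2 = 1705.28.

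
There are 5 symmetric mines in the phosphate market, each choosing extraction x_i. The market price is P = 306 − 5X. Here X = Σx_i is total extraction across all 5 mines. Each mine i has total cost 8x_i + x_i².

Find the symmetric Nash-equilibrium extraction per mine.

A representative mine's profit is π_i = x_i(306 − 5X) − 8x_i − x_i², with X = x_i + Σ_{j≠i} x_j.
First-order condition: 298 − 12x_i − 5Σ_{j≠i} x_j = 0.
In a symmetric equilibrium every mine chooses the same x, so Σ_{j≠i} x_j = 4x. The condition becomes 298 − 32x = 0, giving x = 298/32 = 9.3125.

9.3125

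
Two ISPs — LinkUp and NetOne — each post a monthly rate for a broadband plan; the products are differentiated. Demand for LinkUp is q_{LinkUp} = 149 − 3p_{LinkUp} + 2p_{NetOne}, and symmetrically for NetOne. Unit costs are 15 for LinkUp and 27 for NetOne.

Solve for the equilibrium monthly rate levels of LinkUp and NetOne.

LinkUp's profit: π = (p_{LinkUp} − 15)(149 − 3p_{LinkUp} + 2p_{NetOne}).
∂π/∂p_{LinkUp} = 194 − 6p_{LinkUp} + 2p_{NetOne} = 0 ⇒ p_{LinkUp} = 97/3 + (1/3)p_{NetOne}.
Similarly p_{NetOne} = 115/3 + (1/3)p_{LinkUp}.
Substituting the second reaction function into the first: p_{LinkUp} = 97/3 + (1/3)(115/3 + (1/3)p_{LinkUp}), which gives (8/9)p_{LinkUp} = 406/9 ⇒ p_{LinkUp} = 50.75.
Then p_{NetOne} = 115/3 + (1/3)·50.75 = 55.25.

50.75, 55.25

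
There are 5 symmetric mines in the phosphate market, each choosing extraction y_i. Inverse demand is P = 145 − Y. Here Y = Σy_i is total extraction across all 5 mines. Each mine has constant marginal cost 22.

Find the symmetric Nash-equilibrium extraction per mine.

A representative mine's profit is π_i = y_i(145 − Y) − 22y_i, with Y = y_i + Σ_{j≠i} y_j.
First-order condition: 123 − 2y_i − Σ_{j≠i} y_j = 0.
Imposing symmetry (y_j = y for all j) turns Σ_{j≠i} y_j into 4y, so 123 = 6y and y = 20.5.

20.5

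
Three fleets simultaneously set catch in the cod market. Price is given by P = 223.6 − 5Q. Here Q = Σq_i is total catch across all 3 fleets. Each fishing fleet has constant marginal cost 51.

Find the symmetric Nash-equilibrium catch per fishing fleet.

A representative fishing fleet's profit is π_i = q_i(223.6 − 5Q) − 51q_i, with Q = q_i + Σ_{j≠i} q_j.
First-order condition: 172.6 − 10q_i − 5Σ_{j≠i} q_j = 0.
Imposing symmetry (q_j = q for all j) turns Σ_{j≠i} q_j into 2q, so 172.6 = 20q and q = 8.63.

8.63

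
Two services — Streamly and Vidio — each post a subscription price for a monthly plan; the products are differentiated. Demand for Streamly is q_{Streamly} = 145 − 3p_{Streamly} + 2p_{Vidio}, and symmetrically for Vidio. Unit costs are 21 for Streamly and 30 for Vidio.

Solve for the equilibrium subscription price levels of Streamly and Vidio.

53.6875, 57.0625

Streamly's profit: π = (p_{Streamly} − 21)(145 − 3p_{Streamly} + 2p_{Vidio}).
∂π/∂p_{Streamly} = 208 − 6p_{Streamly} + 2p_{Vidio} = 0 ⇒ p_{Streamly} = 104/3 + (1/3)p_{Vidio}.
Similarly p_{Vidio} = 235/6 + (1/3)p_{Streamly}.
Solving the two reaction functions simultaneously: (1 − (1/3)(1/3))p_{Streamly} = 104/3 + (1/3)·(235/6), so (8/9)p_{Streamly} = 859/18 and p_{Streamly} = 53.6875.
Then p_{Vidio} = 235/6 + (1/3)·53.6875 = 57.0625.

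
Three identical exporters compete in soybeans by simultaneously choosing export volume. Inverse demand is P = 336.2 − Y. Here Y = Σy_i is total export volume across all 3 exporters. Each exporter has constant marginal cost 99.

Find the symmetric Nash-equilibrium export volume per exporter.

59.3

A representative exporter's profit is π_i = y_i(336.2 − Y) − 99y_i, with Y = y_i + Σ_{j≠i} y_j.
First-order condition: 237.2 − 2y_i − Σ_{j≠i} y_j = 0.
Imposing symmetry (y_j = y for all j) turns Σ_{j≠i} y_j into 2y, so 237.2 = 4y and y = 59.3.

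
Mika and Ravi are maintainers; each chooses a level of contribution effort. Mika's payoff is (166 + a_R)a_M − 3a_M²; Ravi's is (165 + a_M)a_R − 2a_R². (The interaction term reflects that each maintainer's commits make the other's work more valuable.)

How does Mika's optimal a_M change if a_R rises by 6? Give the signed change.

1

Expanding Mika's payoff: 166a_M + a_Ra_M − 3a_M².
∂π/∂a_M = 166 + a_R − 6a_M = 0, so a_M = 83/3 + (1/6)a_R.
The reaction-function slope is 1/6, so a 6-unit rise in a_R moves a_M by 1/6 × 6 = 1. Mika's best response rises — the actions are strategic complements.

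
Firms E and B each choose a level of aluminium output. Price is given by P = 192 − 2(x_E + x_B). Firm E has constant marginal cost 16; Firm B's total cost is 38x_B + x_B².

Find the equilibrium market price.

Firm E's profit: π = x_E(192 − 2(x_E + x_B)) − 16x_E.
∂π/∂x_E = 176 − 4x_E − 2x_B = 0, so x_E = 44 − 0.5x_B.
For B: ∂π/∂x_B = 154 − 6x_B − 2x_E = 0 ⇒ x_B = 77/3 − (1/3)x_E.
Substituting the second reaction function into the first: x_E = 44 − 0.5(77/3 − (1/3)x_E), which gives (5/6)x_E = 187/6 ⇒ x_E = 37.4.
Then x_B = 77/3 − (1/3)·37.4 = 13.2.
Equilibrium price: P = 192 − 2·50.6 = 90.8.

90.8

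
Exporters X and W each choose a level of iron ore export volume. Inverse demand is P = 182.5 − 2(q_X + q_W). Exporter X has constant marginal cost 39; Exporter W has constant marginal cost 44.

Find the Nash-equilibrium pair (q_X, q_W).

24.75, 22.25

Exporter X's profit: π = q_X(182.5 − 2(q_X + q_W)) − 39q_X.
∂π/∂q_X = 143.5 − 4q_X − 2q_W = 0, so q_X = 35.875 − 0.5q_W.
By the same steps for W: q_W = 34.625 − 0.5q_X.
Substituting the second reaction function into the first: q_X = 35.875 − 0.5(34.625 − 0.5q_X), which gives 0.75q_X = 18.5625 ⇒ q_X = 24.75.
Then q_W = 34.625 − 0.5·24.75 = 22.25.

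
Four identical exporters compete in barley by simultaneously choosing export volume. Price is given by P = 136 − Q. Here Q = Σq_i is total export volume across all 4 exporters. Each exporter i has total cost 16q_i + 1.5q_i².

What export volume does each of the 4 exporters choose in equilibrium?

15

A representative exporter's profit is π_i = q_i(136 − Q) − 16q_i − 1.5q_i², with Q = q_i + Σ_{j≠i} q_j.
First-order condition: 120 − 5q_i − Σ_{j≠i} q_j = 0.
In a symmetric equilibrium every exporter chooses the same q, so Σ_{j≠i} q_j = 3q. The condition becomes 120 − 8q = 0, giving q = 120/8 = 15.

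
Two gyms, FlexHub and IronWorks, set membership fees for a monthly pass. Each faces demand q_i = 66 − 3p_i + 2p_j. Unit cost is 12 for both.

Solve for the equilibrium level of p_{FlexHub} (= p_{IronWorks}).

25.5

FlexHub's profit: π = (p_{FlexHub} − 12)(66 − 3p_{FlexHub} + 2p_{IronWorks}).
∂π/∂p_{FlexHub} = 102 − 6p_{FlexHub} + 2p_{IronWorks} = 0 ⇒ p_{FlexHub} = 17 + (1/3)p_{IronWorks}.
By symmetry p_{IronWorks} = p_{FlexHub}; substituting into the reaction function, (2/3)p_{FlexHub} = 17 and p_{FlexHub} = 25.5.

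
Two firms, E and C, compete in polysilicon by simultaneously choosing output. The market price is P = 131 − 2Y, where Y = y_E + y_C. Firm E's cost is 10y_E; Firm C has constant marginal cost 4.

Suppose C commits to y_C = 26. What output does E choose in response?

Firm E's profit: π = y_E(131 − 2(y_E + y_C)) − 10y_E.
∂π/∂y_E = 121 − 4y_E − 2y_C = 0, so y_E = 30.25 − 0.5y_C.
At y_C = 26: y_E = 30.25 − 0.5·26 = 17.25.

17.25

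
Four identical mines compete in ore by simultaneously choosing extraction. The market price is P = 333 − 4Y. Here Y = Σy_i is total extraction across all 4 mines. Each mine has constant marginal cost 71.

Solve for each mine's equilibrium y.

A representative mine's profit is π_i = y_i(333 − 4Y) − 71y_i, with Y = y_i + Σ_{j≠i} y_j.
First-order condition: 262 − 8y_i − 4Σ_{j≠i} y_j = 0.
Imposing symmetry (y_j = y for all j) turns Σ_{j≠i} y_j into 3y, so 262 = 20y and y = 13.1.

13.1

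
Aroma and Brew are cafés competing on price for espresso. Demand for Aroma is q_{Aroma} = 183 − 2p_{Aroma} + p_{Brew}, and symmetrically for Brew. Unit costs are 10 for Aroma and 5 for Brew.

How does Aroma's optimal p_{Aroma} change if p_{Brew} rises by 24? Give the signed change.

6

Aroma's profit: π = (p_{Aroma} − 10)(183 − 2p_{Aroma} + p_{Brew}).
∂π/∂p_{Aroma} = 203 − 4p_{Aroma} + p_{Brew} = 0 ⇒ p_{Aroma} = 50.75 + 0.25p_{Brew}.
The reaction-function slope is 0.25, so a 24-unit rise in p_{Brew} moves p_{Aroma} by 0.25 × 24 = 6. Aroma's best response rises — the actions are strategic complements.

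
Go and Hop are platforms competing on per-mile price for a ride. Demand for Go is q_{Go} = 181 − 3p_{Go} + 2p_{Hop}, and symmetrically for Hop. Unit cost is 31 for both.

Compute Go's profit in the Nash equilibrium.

Go's profit: π = (p_{Go} − 31)(181 − 3p_{Go} + 2p_{Hop}).
∂π/∂p_{Go} = 274 − 6p_{Go} + 2p_{Hop} = 0 ⇒ p_{Go} = 137/3 + (1/3)p_{Hop}.
Setting p_{Go} = p_{Hop} in the reaction function: p_{Go} = 137/3 + (1/3)p_{Go}, so p_{Go} = (137/3) / (2/3) = 68.5.
q_{Go} = 181 − 3·68.5 + 2·68.5 = 112.5.
Profit = (68.5 − 31)·112.5 = 4218.75.

4218.75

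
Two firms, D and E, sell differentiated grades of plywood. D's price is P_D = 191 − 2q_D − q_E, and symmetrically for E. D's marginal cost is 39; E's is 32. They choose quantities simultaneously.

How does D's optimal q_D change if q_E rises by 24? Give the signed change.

Firm D's profit: π = q_D(191 − 2q_D − q_E) − 39q_D.
∂π/∂q_D = 152 − 4q_D − q_E = 0 ⇒ q_D = 38 − 0.25q_E.
The reaction-function slope is −0.25, so a 24-unit rise in q_E moves q_D by −0.25 × 24 = −6. D's best response falls — the actions are strategic substitutes.

-6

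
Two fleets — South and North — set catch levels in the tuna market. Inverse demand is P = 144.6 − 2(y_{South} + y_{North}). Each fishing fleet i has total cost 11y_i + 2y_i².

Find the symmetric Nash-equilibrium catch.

13.36

Fishing fleet South's profit: π = y_{South}(144.6 − 2(y_{South} + y_{North})) − 11y_{South} − 2y_{South}².
∂π/∂y_{South} = 133.6 − 8y_{South} − 2y_{North} = 0, so y_{South} = 16.7 − 0.25y_{North}.
By symmetry y_{North} = y_{South}; substituting into the reaction function, 1.25y_{South} = 16.7 and y_{South} = 13.36.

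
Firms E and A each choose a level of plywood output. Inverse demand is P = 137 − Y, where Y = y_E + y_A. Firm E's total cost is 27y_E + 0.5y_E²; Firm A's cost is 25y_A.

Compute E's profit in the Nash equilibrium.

Firm E's profit: π = y_E(137 − (y_E + y_A)) − 27y_E − 0.5y_E².
∂π/∂y_E = 110 − 3y_E − y_A = 0, so y_E = 110/3 − (1/3)y_A.
For A: ∂π/∂y_A = 112 − 2y_A − y_E = 0 ⇒ y_A = 56 − 0.5y_E.
Substituting the second reaction function into the first: y_E = 110/3 − (1/3)(56 − 0.5y_E), which gives (5/6)y_E = 18 ⇒ y_E = 21.6.
Then y_A = 56 − 0.5·21.6 = 45.2.
Price P = 137 − 66.8 = 70.2.
E's profit: (70.2 − 27)·21.6 − 0.5(21.6)² = 699.84.

699.84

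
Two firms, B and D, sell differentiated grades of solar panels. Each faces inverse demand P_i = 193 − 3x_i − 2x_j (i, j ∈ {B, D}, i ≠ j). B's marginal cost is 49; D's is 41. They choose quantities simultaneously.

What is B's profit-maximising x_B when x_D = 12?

Firm B's profit: π = x_B(193 − 3x_B − 2x_D) − 49x_B.
∂π/∂x_B = 144 − 6x_B − 2x_D = 0 ⇒ x_B = 24 − (1/3)x_D.
At x_D = 12: x_B = 24 − (1/3)·12 = 20.

20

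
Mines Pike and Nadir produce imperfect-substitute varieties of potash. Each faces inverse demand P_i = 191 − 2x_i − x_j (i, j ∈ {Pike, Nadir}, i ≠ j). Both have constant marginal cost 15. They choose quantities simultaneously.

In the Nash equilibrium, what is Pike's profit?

2478.08

Mine Pike's profit: π = x_{Pike}(191 − 2x_{Pike} − x_{Nadir}) − 15x_{Pike}.
∂π/∂x_{Pike} = 176 − 4x_{Pike} − x_{Nadir} = 0 ⇒ x_{Pike} = 44 − 0.25x_{Nadir}.
Setting x_{Pike} = x_{Nadir} in the reaction function: x_{Pike} = 44 − 0.25x_{Pike}, so x_{Pike} = 44 / 1.25 = 35.2.
P_{Pike} = 191 − 2·35.2 − 35.2 = 85.4.
Profit = (85.4 − 15)·35.2 = 2478.08.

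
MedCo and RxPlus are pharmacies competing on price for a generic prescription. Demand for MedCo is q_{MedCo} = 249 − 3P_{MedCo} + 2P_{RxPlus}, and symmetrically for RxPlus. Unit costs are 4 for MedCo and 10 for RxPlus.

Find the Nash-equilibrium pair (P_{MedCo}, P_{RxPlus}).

66.375, 68.625

MedCo's profit: π = (P_{MedCo} − 4)(249 − 3P_{MedCo} + 2P_{RxPlus}).
∂π/∂P_{MedCo} = 261 − 6P_{MedCo} + 2P_{RxPlus} = 0 ⇒ P_{MedCo} = 43.5 + (1/3)P_{RxPlus}.
Similarly P_{RxPlus} = 46.5 + (1/3)P_{MedCo}.
Solving the two reaction functions simultaneously: (1 − (1/3)(1/3))P_{MedCo} = 43.5 + (1/3)·46.5, so (8/9)P_{MedCo} = 59 and P_{MedCo} = 66.375.
Then P_{RxPlus} = 46.5 + (1/3)·66.375 = 68.625.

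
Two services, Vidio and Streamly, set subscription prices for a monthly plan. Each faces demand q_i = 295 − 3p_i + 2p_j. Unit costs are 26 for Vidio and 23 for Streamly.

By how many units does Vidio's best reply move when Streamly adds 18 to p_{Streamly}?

6

Vidio's profit: π = (p_{Vidio} − 26)(295 − 3p_{Vidio} + 2p_{Streamly}).
∂π/∂p_{Vidio} = 373 − 6p_{Vidio} + 2p_{Streamly} = 0 ⇒ p_{Vidio} = 373/6 + (1/3)p_{Streamly}.
The reaction-function slope is 1/3, so an 18-unit rise in p_{Streamly} moves p_{Vidio} by 1/3 × 18 = 6. Vidio's best response rises — the actions are strategic complements.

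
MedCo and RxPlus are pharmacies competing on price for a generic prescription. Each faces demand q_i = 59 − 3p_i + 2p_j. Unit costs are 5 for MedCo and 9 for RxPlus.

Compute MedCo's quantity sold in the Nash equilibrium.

MedCo's profit: π = (p_{MedCo} − 5)(59 − 3p_{MedCo} + 2p_{RxPlus}).
∂π/∂p_{MedCo} = 74 − 6p_{MedCo} + 2p_{RxPlus} = 0 ⇒ p_{MedCo} = 37/3 + (1/3)p_{RxPlus}.
Similarly p_{RxPlus} = 43/3 + (1/3)p_{MedCo}.
Solving the two reaction functions simultaneously: (1 − (1/3)(1/3))p_{MedCo} = 37/3 + (1/3)·(43/3), so (8/9)p_{MedCo} = 154/9 and p_{MedCo} = 19.25.
Then p_{RxPlus} = 43/3 + (1/3)·19.25 = 20.75.
q_{MedCo} = 59 − 3·19.25 + 2·20.75 = 42.75.

42.75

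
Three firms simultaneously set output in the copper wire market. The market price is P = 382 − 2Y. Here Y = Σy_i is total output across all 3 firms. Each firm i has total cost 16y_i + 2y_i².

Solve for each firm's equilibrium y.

A representative firm's profit is π_i = y_i(382 − 2Y) − 16y_i − 2y_i², with Y = y_i + Σ_{j≠i} y_j.
First-order condition: 366 − 8y_i − 2Σ_{j≠i} y_j = 0.
With identical firms, set every y_j = y: then 366 − 8y − 4y = 0, i.e. y = 366/12 = 30.5.

30.5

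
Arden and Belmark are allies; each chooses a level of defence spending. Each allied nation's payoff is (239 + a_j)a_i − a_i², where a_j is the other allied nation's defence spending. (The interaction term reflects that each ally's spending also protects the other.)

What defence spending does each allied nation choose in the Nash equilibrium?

Arden's payoff is (239 + a_B)a_A − a_A².
∂π/∂a_A = 239 + a_B − 2a_A = 0, so a_A = 119.5 + 0.5a_B.
Setting a_A = a_B in the reaction function: a_A = 119.5 + 0.5a_A, so a_A = 119.5 / 0.5 = 239.

239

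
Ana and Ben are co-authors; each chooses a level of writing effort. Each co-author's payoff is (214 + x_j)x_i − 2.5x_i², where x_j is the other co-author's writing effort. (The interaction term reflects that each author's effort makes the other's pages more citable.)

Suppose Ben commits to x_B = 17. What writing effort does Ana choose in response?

46.2

Ana's payoff is (214 + x_B)x_A − 2.5x_A².
∂π/∂x_A = 214 + x_B − 5x_A = 0, so x_A = 42.8 + 0.2x_B.
At x_B = 17: x_A = 42.8 + 0.2·17 = 46.2.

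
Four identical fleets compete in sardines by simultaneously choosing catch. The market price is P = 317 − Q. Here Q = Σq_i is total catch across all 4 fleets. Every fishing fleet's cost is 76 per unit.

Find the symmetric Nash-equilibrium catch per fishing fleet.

A representative fishing fleet's profit is π_i = q_i(317 − Q) − 76q_i, with Q = q_i + Σ_{j≠i} q_j.
First-order condition: 241 − 2q_i − Σ_{j≠i} q_j = 0.
Imposing symmetry (q_j = q for all j) turns Σ_{j≠i} q_j into 3q, so 241 = 5q and q = 48.2.

48.2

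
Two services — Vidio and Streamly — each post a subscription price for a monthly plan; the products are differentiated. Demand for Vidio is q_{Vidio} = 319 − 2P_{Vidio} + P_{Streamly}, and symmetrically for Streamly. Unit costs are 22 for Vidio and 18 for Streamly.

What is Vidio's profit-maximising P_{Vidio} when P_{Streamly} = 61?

Vidio's profit: π = (P_{Vidio} − 22)(319 − 2P_{Vidio} + P_{Streamly}).
∂π/∂P_{Vidio} = 363 − 4P_{Vidio} + P_{Streamly} = 0 ⇒ P_{Vidio} = 90.75 + 0.25P_{Streamly}.
At P_{Streamly} = 61: P_{Vidio} = 90.75 + 0.25·61 = 106.

106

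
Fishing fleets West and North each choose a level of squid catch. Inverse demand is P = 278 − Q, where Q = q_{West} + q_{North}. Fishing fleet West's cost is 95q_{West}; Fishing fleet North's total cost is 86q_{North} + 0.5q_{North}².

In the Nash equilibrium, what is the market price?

Fishing fleet West's profit: π = q_{West}(278 − (q_{West} + q_{North})) − 95q_{West}.
∂π/∂q_{West} = 183 − 2q_{West} − q_{North} = 0, so q_{West} = 91.5 − 0.5q_{North}.
For North: ∂π/∂q_{North} = 192 − 3q_{North} − q_{West} = 0 ⇒ q_{North} = 64 − (1/3)q_{West}.
Substituting the second reaction function into the first: q_{West} = 91.5 − 0.5(64 − (1/3)q_{West}), which gives (5/6)q_{West} = 59.5 ⇒ q_{West} = 71.4.
Then q_{North} = 64 − (1/3)·71.4 = 40.2.
Equilibrium price: P = 278 − 111.6 = 166.4.

166.4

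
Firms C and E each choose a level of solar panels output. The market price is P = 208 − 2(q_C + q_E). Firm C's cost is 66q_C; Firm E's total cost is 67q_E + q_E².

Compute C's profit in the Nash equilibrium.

Firm C's profit: π = q_C(208 − 2(q_C + q_E)) − 66q_C.
∂π/∂q_C = 142 − 4q_C − 2q_E = 0, so q_C = 35.5 − 0.5q_E.
For E: ∂π/∂q_E = 141 − 6q_E − 2q_C = 0 ⇒ q_E = 23.5 − (1/3)q_C.
Plugging q_E into C's best response: q_C = 35.5 − 0.5(23.5 − (1/3)q_C) ⇒ (5/6)q_C = 23.75, so q_C = 28.5.
Then q_E = 23.5 − (1/3)·28.5 = 14.
Price P = 208 − 2·42.5 = 123.
C's profit: (123 − 66)·28.5 = 1624.5.

1624.5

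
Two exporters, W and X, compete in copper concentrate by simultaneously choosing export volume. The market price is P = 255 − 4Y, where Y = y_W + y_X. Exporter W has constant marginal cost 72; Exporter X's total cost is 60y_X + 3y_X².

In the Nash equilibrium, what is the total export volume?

27.1875

Exporter W's profit: π = y_W(255 − 4(y_W + y_X)) − 72y_W.
∂π/∂y_W = 183 − 8y_W − 4y_X = 0, so y_W = 22.875 − 0.5y_X.
For X: ∂π/∂y_X = 195 − 14y_X − 4y_W = 0 ⇒ y_X = 195/14 − (2/7)y_W.
Plugging y_X into W's best response: y_W = 22.875 − 0.5(195/14 − (2/7)y_W) ⇒ (6/7)y_W = 891/56, so y_W = 18.5625.
Then y_X = 195/14 − (2/7)·18.5625 = 8.625.
Total export volume: 18.5625 + 8.625 = 27.1875.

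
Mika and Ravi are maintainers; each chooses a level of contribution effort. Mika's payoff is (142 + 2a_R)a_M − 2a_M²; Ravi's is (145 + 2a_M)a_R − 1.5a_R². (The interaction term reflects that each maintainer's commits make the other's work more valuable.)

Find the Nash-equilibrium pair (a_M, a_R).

Expanding Mika's payoff: 142a_M + 2a_Ra_M − 2a_M².
∂π/∂a_M = 142 + 2a_R − 4a_M = 0, so a_M = 35.5 + 0.5a_R.
Likewise for Ravi: a_R = 145/3 + (2/3)a_M.
Substituting the second reaction function into the first: a_M = 35.5 + 0.5(145/3 + (2/3)a_M), which gives (2/3)a_M = 179/3 ⇒ a_M = 89.5.
Then a_R = 145/3 + (2/3)·89.5 = 108.

89.5, 108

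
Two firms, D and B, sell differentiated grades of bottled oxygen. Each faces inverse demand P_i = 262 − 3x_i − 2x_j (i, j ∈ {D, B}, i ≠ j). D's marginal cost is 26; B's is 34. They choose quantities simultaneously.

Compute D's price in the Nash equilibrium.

Firm D's profit: π = x_D(262 − 3x_D − 2x_B) − 26x_D.
∂π/∂x_D = 236 − 6x_D − 2x_B = 0 ⇒ x_D = 118/3 − (1/3)x_B.
Similarly x_B = 38 − (1/3)x_D.
Solving the two reaction functions simultaneously: (1 − (−1/3)(−1/3))x_D = 118/3 − (1/3)·38, so (8/9)x_D = 80/3 and x_D = 30.
Then x_B = 38 − (1/3)·30 = 28.
P_D = 262 − 3·30 − 2·28 = 116.

116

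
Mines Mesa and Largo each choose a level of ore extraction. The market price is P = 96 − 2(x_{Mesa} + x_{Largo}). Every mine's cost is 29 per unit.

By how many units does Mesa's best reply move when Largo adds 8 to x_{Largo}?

-4

Mine Mesa's profit: π = x_{Mesa}(96 − 2(x_{Mesa} + x_{Largo})) − 29x_{Mesa}.
∂π/∂x_{Mesa} = 67 − 4x_{Mesa} − 2x_{Largo} = 0, so x_{Mesa} = 16.75 − 0.5x_{Largo}.
The reaction-function slope is −0.5, so an 8-unit rise in x_{Largo} moves x_{Mesa} by −0.5 × 8 = −4. Mesa's best response falls — the actions are strategic substitutes.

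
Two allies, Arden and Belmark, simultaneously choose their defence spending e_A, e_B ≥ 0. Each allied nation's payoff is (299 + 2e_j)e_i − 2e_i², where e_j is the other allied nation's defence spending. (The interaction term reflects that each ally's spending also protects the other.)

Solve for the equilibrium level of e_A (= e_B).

149.5

Arden's payoff is (299 + 2e_B)e_A − 2e_A².
∂π/∂e_A = 299 + 2e_B − 4e_A = 0, so e_A = 74.75 + 0.5e_B.
Setting e_A = e_B in the reaction function: e_A = 74.75 + 0.5e_A, so e_A = 74.75 / 0.5 = 149.5.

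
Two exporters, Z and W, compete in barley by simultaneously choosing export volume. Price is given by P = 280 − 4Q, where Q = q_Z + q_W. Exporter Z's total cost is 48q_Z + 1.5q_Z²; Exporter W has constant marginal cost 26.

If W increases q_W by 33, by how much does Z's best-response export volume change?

-12

Exporter Z's profit: π = q_Z(280 − 4(q_Z + q_W)) − 48q_Z − 1.5q_Z².
∂π/∂q_Z = 232 − 11q_Z − 4q_W = 0, so q_Z = 232/11 − (4/11)q_W.
The reaction-function slope is −4/11, so a 33-unit rise in q_W moves q_Z by −4/11 × 33 = −12. Z's best response falls — the actions are strategic substitutes.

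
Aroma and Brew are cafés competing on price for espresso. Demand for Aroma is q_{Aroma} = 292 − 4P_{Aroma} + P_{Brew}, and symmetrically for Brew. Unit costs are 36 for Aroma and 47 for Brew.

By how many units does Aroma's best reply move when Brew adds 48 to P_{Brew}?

Aroma's profit: π = (P_{Aroma} − 36)(292 − 4P_{Aroma} + P_{Brew}).
∂π/∂P_{Aroma} = 436 − 8P_{Aroma} + P_{Brew} = 0 ⇒ P_{Aroma} = 54.5 + 0.125P_{Brew}.
The reaction-function slope is 0.125, so a 48-unit rise in P_{Brew} moves P_{Aroma} by 0.125 × 48 = 6. Aroma's best response rises — the actions are strategic complements.

6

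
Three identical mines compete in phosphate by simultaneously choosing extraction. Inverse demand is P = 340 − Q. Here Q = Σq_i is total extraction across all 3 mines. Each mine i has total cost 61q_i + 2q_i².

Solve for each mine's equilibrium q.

34.875

A representative mine's profit is π_i = q_i(340 − Q) − 61q_i − 2q_i², with Q = q_i + Σ_{j≠i} q_j.
First-order condition: 279 − 6q_i − Σ_{j≠i} q_j = 0.
With identical mines, set every q_j = q: then 279 − 6q − 2q = 0, i.e. q = 279/8 = 34.875.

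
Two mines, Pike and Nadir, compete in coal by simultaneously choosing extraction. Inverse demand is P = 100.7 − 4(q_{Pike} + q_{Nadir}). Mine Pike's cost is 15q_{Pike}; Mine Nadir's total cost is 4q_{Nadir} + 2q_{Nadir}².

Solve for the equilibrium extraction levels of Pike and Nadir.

Mine Pike's profit: π = q_{Pike}(100.7 − 4(q_{Pike} + q_{Nadir})) − 15q_{Pike}.
∂π/∂q_{Pike} = 85.7 − 8q_{Pike} − 4q_{Nadir} = 0, so q_{Pike} = 10.7125 − 0.5q_{Nadir}.
For Nadir: ∂π/∂q_{Nadir} = 96.7 − 12q_{Nadir} − 4q_{Pike} = 0 ⇒ q_{Nadir} = 967/120 − (1/3)q_{Pike}.
Substituting the second reaction function into the first: q_{Pike} = 10.7125 − 0.5(967/120 − (1/3)q_{Pike}), which gives (5/6)q_{Pike} = 401/60 ⇒ q_{Pike} = 8.02.
Then q_{Nadir} = 967/120 − (1/3)·8.02 = 5.385.

8.02, 5.385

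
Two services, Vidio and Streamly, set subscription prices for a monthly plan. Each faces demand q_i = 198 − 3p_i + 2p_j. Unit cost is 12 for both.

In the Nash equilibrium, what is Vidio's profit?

Vidio's profit: π = (p_{Vidio} − 12)(198 − 3p_{Vidio} + 2p_{Streamly}).
∂π/∂p_{Vidio} = 234 − 6p_{Vidio} + 2p_{Streamly} = 0 ⇒ p_{Vidio} = 39 + (1/3)p_{Streamly}.
Setting p_{Vidio} = p_{Streamly} in the reaction function: p_{Vidio} = 39 + (1/3)p_{Vidio}, so p_{Vidio} = 39 / (2/3) = 58.5.
q_{Vidio} = 198 − 3·58.5 + 2·58.5 = 139.5.
Profit = (58.5 − 12)·139.5 = 6486.75.

6486.75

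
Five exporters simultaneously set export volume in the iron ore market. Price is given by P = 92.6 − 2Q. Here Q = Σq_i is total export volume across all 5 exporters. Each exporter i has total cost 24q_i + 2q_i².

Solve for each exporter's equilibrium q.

4.2875

A representative exporter's profit is π_i = q_i(92.6 − 2Q) − 24q_i − 2q_i², with Q = q_i + Σ_{j≠i} q_j.
First-order condition: 68.6 − 8q_i − 2Σ_{j≠i} q_j = 0.
In a symmetric equilibrium every exporter chooses the same q, so Σ_{j≠i} q_j = 4q. The condition becomes 68.6 − 16q = 0, giving q = 68.6/16 = 4.2875.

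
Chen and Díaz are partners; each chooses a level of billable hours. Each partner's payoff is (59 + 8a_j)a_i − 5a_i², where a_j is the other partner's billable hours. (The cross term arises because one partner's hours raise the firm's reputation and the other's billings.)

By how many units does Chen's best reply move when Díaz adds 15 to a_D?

Chen's payoff is (59 + 8a_D)a_C − 5a_C².
∂π/∂a_C = 59 + 8a_D − 10a_C = 0, so a_C = 5.9 + 0.8a_D.
The reaction-function slope is 0.8, so a 15-unit rise in a_D moves a_C by 0.8 × 15 = 12. Chen's best response rises — the actions are strategic complements.

12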